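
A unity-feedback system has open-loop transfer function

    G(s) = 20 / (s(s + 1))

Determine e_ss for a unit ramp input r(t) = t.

G(s) has one pole at the origin.
This is a Type 1 system. Kv = lim_{s→0} s·G(s) = 20/1.
e_ss = 1/Kv = 1/(20) = 1/20 ≈ 0.05000.

e_ss = 0.05000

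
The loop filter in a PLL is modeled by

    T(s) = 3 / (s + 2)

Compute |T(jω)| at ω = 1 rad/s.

Substitute s = j1: numerator = 3, denominator = 2 + j1.
|T(j1)| = |3| / |2 + j1| = 3 / 2.2361 ≈ 1.342.

|T(j1)| ≈ 1.342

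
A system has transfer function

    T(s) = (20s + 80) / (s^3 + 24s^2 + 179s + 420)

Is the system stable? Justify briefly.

stable

The denominator s^3 + 24s^2 + 179s + 420 factors as (s + 12)(s + 7)(s + 5), giving poles at s = -12, -7, -5.
Since all poles lie strictly in the left half-plane, the system is stable.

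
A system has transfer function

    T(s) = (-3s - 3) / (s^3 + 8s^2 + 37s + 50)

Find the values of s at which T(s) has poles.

s = -3 + 4j, -3 - 4j, -2

The poles are the roots of the denominator s^3 + 8s^2 + 37s + 50 = 0.
Trying s = -2: the polynomial evaluates to 0, so (s + 2) is a factor.
Dividing out leaves s^2 + 6s + 25 = 0.
The quadratic formula then gives s = -3 ± 4j.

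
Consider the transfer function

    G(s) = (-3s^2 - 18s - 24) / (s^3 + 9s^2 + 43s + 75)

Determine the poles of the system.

s = -3 ± 4j, -3

The poles are the roots of the denominator s^3 + 9s^2 + 43s + 75 = 0.
Trying s = -3: the polynomial evaluates to 0, so (s + 3) is a factor.
Dividing out leaves s^2 + 6s + 25 = 0.
The quadratic formula then gives s = -3 ± 4j.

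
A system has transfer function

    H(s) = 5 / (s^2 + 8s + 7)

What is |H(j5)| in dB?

Substitute s = j5: numerator = 5, denominator = -18 + j40.
|H(j5)| = |5| / |-18 + j40| = 5 / 43.863 ≈ 0.1140.
In decibels: 20·log₁₀(0.1140) ≈ -18.9 dB.

|H(j5)|_dB ≈ -18.9 dB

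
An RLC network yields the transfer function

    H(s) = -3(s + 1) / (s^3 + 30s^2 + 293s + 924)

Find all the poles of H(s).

The poles are the roots of the denominator s^3 + 30s^2 + 293s + 924 = 0.
Trying s = -12: the polynomial evaluates to 0, so (s + 12) is a factor.
Dividing out leaves s^2 + 18s + 77 = 0.
Factoring the quadratic: (s + 7)(s + 11) = 0.

s = -12, -7, -11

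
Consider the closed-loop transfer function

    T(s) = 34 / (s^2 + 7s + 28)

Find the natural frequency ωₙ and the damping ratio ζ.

ωₙ ≈ 5.292 rad/s, ζ ≈ 0.6614

Compare the denominator to the standard form s^2 + 2ζωₙs + ωₙ².
ωₙ² = 28, so ωₙ = √28 ≈ 5.292 rad/s.
2ζωₙ = 7, so ζ = 7/(2·√28) ≈ 0.6614.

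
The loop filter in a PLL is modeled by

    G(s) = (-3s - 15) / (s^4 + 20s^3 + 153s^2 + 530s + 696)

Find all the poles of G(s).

s = -5 + 2j, -5 - 2j, -6, -4

The poles are the roots of the denominator s^4 + 20s^3 + 153s^2 + 530s + 696 = 0.
Trying s = -6: the polynomial evaluates to 0, so (s + 6) is a factor.
Dividing out leaves s^3 + 14s^2 + 69s + 116 = 0.
This factors further as (s^2 + 10s + 29)(s + 4) = 0.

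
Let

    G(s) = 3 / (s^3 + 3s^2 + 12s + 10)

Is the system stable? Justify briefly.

The denominator s^3 + 3s^2 + 12s + 10 factors as (s^2 + 2s + 10)(s + 1), giving poles at s = -1 ± 3j, -1.
Since all poles lie strictly in the left half-plane, the system is stable.

stable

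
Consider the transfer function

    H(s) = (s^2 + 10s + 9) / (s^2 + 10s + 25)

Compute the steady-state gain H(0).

Set s = 0: H(0) = (9) / (25) = 9/25.

H(0) = 9/25 ≈ 0.3600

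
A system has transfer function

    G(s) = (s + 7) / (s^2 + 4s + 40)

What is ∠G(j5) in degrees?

∠G(j5) ≈ -17.59°

At s = j5: numerator = 7 + j5, denominator = 15 + j20.
∠G = ∠num − ∠den = 35.538° − (53.130°) = -17.59°.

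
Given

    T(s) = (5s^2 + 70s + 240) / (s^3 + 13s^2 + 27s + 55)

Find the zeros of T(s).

Set the numerator to zero: 5s^2 + 70s + 240 = 0, i.e. 5·(s^2 + 14s + 48) = 0.
Factoring: (s + 8)(s + 6) = 0.

s = -8, -6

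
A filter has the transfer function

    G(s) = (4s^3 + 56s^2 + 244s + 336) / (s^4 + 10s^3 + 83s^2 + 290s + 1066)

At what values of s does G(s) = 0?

Set the numerator to zero: 4s^3 + 56s^2 + 244s + 336 = 0, i.e. 4·(s^3 + 14s^2 + 61s + 84) = 0.
Factoring: (s + 4)(s + 7)(s + 3) = 0.

s = -4, -7, -3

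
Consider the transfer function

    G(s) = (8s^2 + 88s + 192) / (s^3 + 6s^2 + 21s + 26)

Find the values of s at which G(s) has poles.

s = -2, -2 + 3j, -2 - 3j

The poles are the roots of the denominator s^3 + 6s^2 + 21s + 26 = 0.
Trying s = -2: the polynomial evaluates to 0, so (s + 2) is a factor.
Dividing out leaves s^2 + 4s + 13 = 0.
The quadratic formula then gives s = -2 ± 3j.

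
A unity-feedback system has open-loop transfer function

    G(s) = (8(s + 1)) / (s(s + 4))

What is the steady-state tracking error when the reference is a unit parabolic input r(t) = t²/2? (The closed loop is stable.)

G(s) has one pole at the origin.
This is a Type 1 system; Ka = lim_{s→0} s^2·G(s) = 0, so the steady-state error for a parabola input is infinite.

e_ss = ∞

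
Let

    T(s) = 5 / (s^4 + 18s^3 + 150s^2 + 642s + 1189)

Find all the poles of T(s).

s = -5 ± 2j, -4 ± 5j

The poles are the roots of the denominator s^4 + 18s^3 + 150s^2 + 642s + 1189 = 0.
No real roots exist; factor into two real quadratics: (s^2 + 10s + 29)(s^2 + 8s + 41) = 0.
Each quadratic gives a conjugate pair via the quadratic formula.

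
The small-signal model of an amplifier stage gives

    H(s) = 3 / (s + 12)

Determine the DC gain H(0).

H(0) = 1/4 ≈ 0.2500

Set s = 0: H(0) = (3) / (12) = 1/4.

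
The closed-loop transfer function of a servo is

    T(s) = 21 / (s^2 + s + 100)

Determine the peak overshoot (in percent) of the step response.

%OS ≈ 85.4%

Comparing s^2 + s + 100 to s^2 + 2ζωₙs + ωₙ²: ωₙ = 10 rad/s and ζ = 1/(2·10) = 0.05.
%OS = 100·exp(−πζ/√(1−ζ²)) = 100·exp(−π·0.05/√(1−0.05²)) ≈ 85.4%.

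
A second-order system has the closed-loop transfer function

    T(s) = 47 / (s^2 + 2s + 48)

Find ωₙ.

ωₙ ≈ 6.928 rad/s

Compare the denominator to the standard form s^2 + 2ζωₙs + ωₙ².
ωₙ² = 48, so ωₙ = √48 ≈ 6.928 rad/s.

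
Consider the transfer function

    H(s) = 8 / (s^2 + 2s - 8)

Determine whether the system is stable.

The denominator s^2 + 2s - 8 factors as (s - 2)(s + 4), giving poles at s = 2, -4.
Since the pole(s) at s = 2 lie in the right half-plane, the system is unstable.

unstable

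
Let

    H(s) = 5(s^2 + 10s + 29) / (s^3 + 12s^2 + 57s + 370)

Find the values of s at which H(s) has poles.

s = -10, -1 + 6j, -1 - 6j

The poles are the roots of the denominator s^3 + 12s^2 + 57s + 370 = 0.
Trying s = -10: the polynomial evaluates to 0, so (s + 10) is a factor.
Dividing out leaves s^2 + 2s + 37 = 0.
The quadratic formula then gives s = -1 ± 6j.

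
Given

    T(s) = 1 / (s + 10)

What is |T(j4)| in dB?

|T(j4)|_dB ≈ -20.6 dB

Substitute s = j4: numerator = 1, denominator = 10 + j4.
|T(j4)| = |1| / |10 + j4| = 1 / 10.770 ≈ 0.09285.
In decibels: 20·log₁₀(0.09285) ≈ -20.6 dB.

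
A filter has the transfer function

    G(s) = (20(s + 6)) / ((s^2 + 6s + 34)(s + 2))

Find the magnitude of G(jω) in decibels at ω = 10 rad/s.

Substitute s = j10: numerator = 120 + j200, denominator = -732 - j540.
|G(j10)| = |120 + j200| / |-732 - j540| = 233.24 / 909.63 ≈ 0.2564.
In decibels: 20·log₁₀(0.2564) ≈ -11.8 dB.

|G(j10)|_dB ≈ -11.8 dB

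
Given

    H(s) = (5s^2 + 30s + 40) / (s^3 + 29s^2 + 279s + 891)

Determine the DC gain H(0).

H(0) = 40/891 ≈ 0.04489

Set s = 0: H(0) = (40) / (891) = 40/891.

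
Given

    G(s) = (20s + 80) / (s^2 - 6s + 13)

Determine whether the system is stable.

unstable

The denominator s^2 - 6s + 13 factors as (s^2 - 6s + 13), giving poles at s = 3 ± 2j.
Since the pole(s) at s = 3 + 2j, 3 - 2j lie in the right half-plane, the system is unstable.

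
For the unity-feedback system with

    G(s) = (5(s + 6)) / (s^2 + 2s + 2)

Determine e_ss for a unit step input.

G(s) has no poles at the origin.
This is a Type 0 system. Kp = lim_{s→0} G(s) = 30/2 = 15.
e_ss = 1/(1 + Kp) = 1/(1 + 15) = 1/16 ≈ 0.06250.

e_ss = 0.06250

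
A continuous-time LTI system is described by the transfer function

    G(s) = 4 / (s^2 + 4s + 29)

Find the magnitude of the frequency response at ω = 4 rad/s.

|G(j4)| ≈ 0.1940

Substitute s = j4: numerator = 4, denominator = 13 + j16.
|G(j4)| = |4| / |13 + j16| = 4 / 20.616 ≈ 0.1940.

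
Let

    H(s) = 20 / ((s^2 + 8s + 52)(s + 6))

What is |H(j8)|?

|H(j8)| ≈ 0.03071

Substitute s = j8: numerator = 20, denominator = -584 + j288.
|H(j8)| = |20| / |-584 + j288| = 20 / 651.15 ≈ 0.03071.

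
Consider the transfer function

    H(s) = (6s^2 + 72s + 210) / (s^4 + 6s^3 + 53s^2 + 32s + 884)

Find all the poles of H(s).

s = 1 + 4j, 1 - 4j, -4 + 6j, -4 - 6j

The poles are the roots of the denominator s^4 + 6s^3 + 53s^2 + 32s + 884 = 0.
No real roots exist; factor into two real quadratics: (s^2 - 2s + 17)(s^2 + 8s + 52) = 0.
Each quadratic gives a conjugate pair via the quadratic formula.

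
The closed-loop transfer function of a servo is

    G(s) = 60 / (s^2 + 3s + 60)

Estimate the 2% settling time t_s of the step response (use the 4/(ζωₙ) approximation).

Comparing s^2 + 3s + 60 to s^2 + 2ζωₙs + ωₙ²: ωₙ = √60 ≈ 7.746 rad/s and ζ = 3/(2·√60) ≈ 0.1936.
ζωₙ = 3/2 = 1.5, so t_s ≈ 4/(ζωₙ) = 4/1.5 ≈ 2.667 s.

t_s ≈ 2.667 s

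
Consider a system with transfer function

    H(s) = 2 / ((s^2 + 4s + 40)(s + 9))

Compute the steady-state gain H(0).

H(0) = 1/180 ≈ 0.005556

At s = 0 each factor (s + a) contributes a and each (s^2 + bs + c) contributes c.
H(0) = 2·1 / ((40) · (9)) = 2/360 = 1/180.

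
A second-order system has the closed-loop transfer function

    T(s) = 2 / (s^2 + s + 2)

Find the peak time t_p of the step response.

Comparing s^2 + s + 2 to s^2 + 2ζωₙs + ωₙ²: ωₙ = √2 ≈ 1.414 rad/s and ζ = 1/(2·√2) ≈ 0.3536.
ζωₙ = 1/2 = 0.5, so ω_d = ωₙ√(1−ζ²) = √(ωₙ² − (ζωₙ)²) = √(2 − 0.5²) = √1.75 ≈ 1.323 rad/s.
t_p = π/ω_d = π/1.323 ≈ 2.375 s.

t_p ≈ 2.375 s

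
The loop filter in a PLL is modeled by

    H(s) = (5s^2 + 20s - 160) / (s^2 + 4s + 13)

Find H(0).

H(0) = -160/13 ≈ -12.31

Set s = 0: H(0) = (-160) / (13) = -160/13.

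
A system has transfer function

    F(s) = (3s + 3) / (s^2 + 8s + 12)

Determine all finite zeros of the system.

s = -1

Set the numerator to zero: 3s + 3 = 0, i.e. 3·(s + 1) = 0.
So s = -1.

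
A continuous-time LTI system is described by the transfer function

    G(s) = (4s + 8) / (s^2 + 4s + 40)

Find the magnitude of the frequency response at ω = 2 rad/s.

|G(j2)| ≈ 0.3068

Substitute s = j2: numerator = 8 + j8, denominator = 36 + j8.
|G(j2)| = |8 + j8| / |36 + j8| = 11.314 / 36.878 ≈ 0.3068.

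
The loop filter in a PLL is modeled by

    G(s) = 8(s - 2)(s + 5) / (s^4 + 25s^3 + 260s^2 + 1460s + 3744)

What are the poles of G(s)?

s = -4 + 6j, -4 - 6j, -9, -8

The poles are the roots of the denominator s^4 + 25s^3 + 260s^2 + 1460s + 3744 = 0.
Trying s = -9: the polynomial evaluates to 0, so (s + 9) is a factor.
Dividing out leaves s^3 + 16s^2 + 116s + 416 = 0.
This factors further as (s^2 + 8s + 52)(s + 8) = 0.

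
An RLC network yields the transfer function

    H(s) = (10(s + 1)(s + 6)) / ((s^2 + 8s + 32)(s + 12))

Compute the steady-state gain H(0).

H(0) = 5/32 ≈ 0.1562

At s = 0 each factor (s + a) contributes a and each (s^2 + bs + c) contributes c.
H(0) = 10·(1) · (6) / ((32) · (12)) = 60/384 = 5/32.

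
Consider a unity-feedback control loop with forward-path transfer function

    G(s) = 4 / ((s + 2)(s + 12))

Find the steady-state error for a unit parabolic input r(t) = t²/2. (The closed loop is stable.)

G(s) has no poles at the origin.
This is a Type 0 system; Ka = lim_{s→0} s^2·G(s) = 0, so the steady-state error for a parabola input is infinite.

e_ss = ∞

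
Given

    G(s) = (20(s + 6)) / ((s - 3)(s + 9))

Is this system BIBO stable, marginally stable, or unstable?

unstable

The poles can be read from the denominator factors: s = 3, -9.
Since the pole(s) at s = 3 lie in the right half-plane, the system is unstable.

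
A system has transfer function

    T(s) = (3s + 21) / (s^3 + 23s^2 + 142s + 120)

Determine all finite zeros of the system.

s = -7

Set the numerator to zero: 3s + 21 = 0, i.e. 3·(s + 7) = 0.
So s = -7.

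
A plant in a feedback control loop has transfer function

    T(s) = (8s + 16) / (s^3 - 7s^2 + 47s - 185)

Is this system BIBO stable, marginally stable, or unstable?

The denominator s^3 - 7s^2 + 47s - 185 factors as (s^2 - 2s + 37)(s - 5), giving poles at s = 1 ± 6j, 5.
Since the pole(s) at s = 1 ± 6j, 5 lie in the right half-plane, the system is unstable.

unstable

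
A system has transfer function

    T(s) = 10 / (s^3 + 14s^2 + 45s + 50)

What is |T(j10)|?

|T(j10)| ≈ 0.006860

Substitute s = j10: numerator = 10, denominator = -1350 - j550.
|T(j10)| = |10| / |-1350 - j550| = 10 / 1457.7 ≈ 0.006860.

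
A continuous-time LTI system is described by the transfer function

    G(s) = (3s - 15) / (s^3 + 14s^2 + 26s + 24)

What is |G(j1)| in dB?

|G(j1)|_dB ≈ -4.91 dB

Substitute s = j1: numerator = -15 + j3, denominator = 10 + j25.
|G(j1)| = |-15 + j3| / |10 + j25| = 15.297 / 26.926 ≈ 0.5681.
In decibels: 20·log₁₀(0.5681) ≈ -4.91 dB.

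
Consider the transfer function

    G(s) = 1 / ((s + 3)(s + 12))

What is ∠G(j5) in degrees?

∠G(j5) ≈ -81.66°

At s = j5: numerator = 1, denominator = 11 + j75.
∠G = ∠num − ∠den = 0° − (81.656°) = -81.66°.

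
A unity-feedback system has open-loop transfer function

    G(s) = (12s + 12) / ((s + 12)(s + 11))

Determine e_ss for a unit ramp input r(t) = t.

G(s) has no poles at the origin.
This is a Type 0 system; Kv = lim_{s→0} s·G(s) = 0, so the steady-state error for a ramp input is infinite.

e_ss = ∞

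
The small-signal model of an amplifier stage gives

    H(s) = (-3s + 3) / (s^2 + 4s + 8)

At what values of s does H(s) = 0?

Set the numerator to zero: -3s + 3 = 0, i.e. -3·(s - 1) = 0.
So s = 1.

s = 1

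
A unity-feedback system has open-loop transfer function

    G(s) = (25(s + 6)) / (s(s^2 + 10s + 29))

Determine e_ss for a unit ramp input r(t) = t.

e_ss = 0.1933

G(s) has one pole at the origin.
This is a Type 1 system. Kv = lim_{s→0} s·G(s) = 150/29.
e_ss = 1/Kv = 1/(150/29) = 29/150 ≈ 0.1933.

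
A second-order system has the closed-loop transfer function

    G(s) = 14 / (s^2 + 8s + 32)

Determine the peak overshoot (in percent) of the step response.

Comparing s^2 + 8s + 32 to s^2 + 2ζωₙs + ωₙ²: ωₙ = √32 ≈ 5.657 rad/s and ζ = 8/(2·√32) ≈ 0.7071.
%OS = 100·exp(−πζ/√(1−ζ²)) = 100·exp(−π·0.7071/√(1−0.7071²)) ≈ 4.32%.

%OS ≈ 4.32%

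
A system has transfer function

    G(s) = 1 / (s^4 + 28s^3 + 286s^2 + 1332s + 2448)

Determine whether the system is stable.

The denominator s^4 + 28s^3 + 286s^2 + 1332s + 2448 factors as (s^2 + 10s + 34)(s + 6)(s + 12), giving poles at s = -5 ± 3j, -6, -12.
Since all poles lie strictly in the left half-plane, the system is stable.

stable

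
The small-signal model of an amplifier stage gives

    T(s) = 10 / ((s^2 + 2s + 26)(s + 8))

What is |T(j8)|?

Substitute s = j8: numerator = 10, denominator = -432 - j176.
|T(j8)| = |10| / |-432 - j176| = 10 / 466.48 ≈ 0.02144.

|T(j8)| ≈ 0.02144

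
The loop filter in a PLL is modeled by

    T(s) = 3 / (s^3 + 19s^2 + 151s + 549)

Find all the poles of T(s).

s = -5 + 6j, -5 - 6j, -9

The poles are the roots of the denominator s^3 + 19s^2 + 151s + 549 = 0.
Trying s = -9: the polynomial evaluates to 0, so (s + 9) is a factor.
Dividing out leaves s^2 + 10s + 61 = 0.
The quadratic formula then gives s = -5 ± 6j.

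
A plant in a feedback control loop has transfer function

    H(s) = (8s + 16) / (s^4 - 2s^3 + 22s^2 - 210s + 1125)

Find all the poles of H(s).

The poles are the roots of the denominator s^4 - 2s^3 + 22s^2 - 210s + 1125 = 0.
No real roots exist; factor into two real quadratics: (s^2 - 8s + 25)(s^2 + 6s + 45) = 0.
Each quadratic gives a conjugate pair via the quadratic formula.

s = 4 + 3j, 4 - 3j, -3 + 6j, -3 - 6j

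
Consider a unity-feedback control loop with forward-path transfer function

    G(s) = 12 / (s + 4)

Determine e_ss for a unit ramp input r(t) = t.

e_ss = ∞

G(s) has no poles at the origin.
This is a Type 0 system; Kv = lim_{s→0} s·G(s) = 0, so the steady-state error for a ramp input is infinite.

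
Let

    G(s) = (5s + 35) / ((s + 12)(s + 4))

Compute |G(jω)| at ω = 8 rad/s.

|G(j8)| ≈ 0.4120

Substitute s = j8: numerator = 35 + j40, denominator = -16 + j128.
|G(j8)| = |35 + j40| / |-16 + j128| = 53.151 / 129.00 ≈ 0.4120.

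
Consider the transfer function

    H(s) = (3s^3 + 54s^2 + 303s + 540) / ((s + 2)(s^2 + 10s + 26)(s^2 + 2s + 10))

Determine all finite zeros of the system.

s = -9, -4, -5

Set the numerator to zero: 3s^3 + 54s^2 + 303s + 540 = 0, i.e. 3·(s^3 + 18s^2 + 101s + 180) = 0.
Factoring: (s + 9)(s + 4)(s + 5) = 0.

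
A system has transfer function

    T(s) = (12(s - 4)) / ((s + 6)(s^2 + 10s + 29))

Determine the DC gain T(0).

T(0) = -8/29 ≈ -0.2759

At s = 0 each factor (s + a) contributes a and each (s^2 + bs + c) contributes c.
T(0) = 12·(-4) / ((6) · (29)) = -48/174 = -8/29.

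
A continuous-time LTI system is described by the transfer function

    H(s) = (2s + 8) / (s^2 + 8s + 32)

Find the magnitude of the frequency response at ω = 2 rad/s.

Substitute s = j2: numerator = 8 + j4, denominator = 28 + j16.
|H(j2)| = |8 + j4| / |28 + j16| = 8.9443 / 32.249 ≈ 0.2774.

|H(j2)| ≈ 0.2774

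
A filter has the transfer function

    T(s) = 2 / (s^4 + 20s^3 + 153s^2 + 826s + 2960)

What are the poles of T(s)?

s = -8, -10, -1 + 6j, -1 - 6j

The poles are the roots of the denominator s^4 + 20s^3 + 153s^2 + 826s + 2960 = 0.
Trying s = -8: the polynomial evaluates to 0, so (s + 8) is a factor.
Dividing out leaves s^3 + 12s^2 + 57s + 370 = 0.
This factors further as (s + 10)(s^2 + 2s + 37) = 0.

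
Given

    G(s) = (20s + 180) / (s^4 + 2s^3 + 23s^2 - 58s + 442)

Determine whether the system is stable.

unstable

The denominator s^4 + 2s^3 + 23s^2 - 58s + 442 factors as (s^2 - 4s + 13)(s^2 + 6s + 34), giving poles at s = 2 ± 3j, -3 ± 5j.
Since the pole(s) at s = 2 + 3j, 2 - 3j lie in the right half-plane, the system is unstable.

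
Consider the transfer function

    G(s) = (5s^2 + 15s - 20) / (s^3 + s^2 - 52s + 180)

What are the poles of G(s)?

s = 4 + 2j, 4 - 2j, -9

The poles are the roots of the denominator s^3 + s^2 - 52s + 180 = 0.
Trying s = -9: the polynomial evaluates to 0, so (s + 9) is a factor.
Dividing out leaves s^2 - 8s + 20 = 0.
The quadratic formula then gives s = 4 ± 2j.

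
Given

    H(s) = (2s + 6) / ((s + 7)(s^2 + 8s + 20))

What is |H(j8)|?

|H(j8)| ≈ 0.02070

Substitute s = j8: numerator = 6 + j16, denominator = -820 + j96.
|H(j8)| = |6 + j16| / |-820 + j96| = 17.088 / 825.60 ≈ 0.02070.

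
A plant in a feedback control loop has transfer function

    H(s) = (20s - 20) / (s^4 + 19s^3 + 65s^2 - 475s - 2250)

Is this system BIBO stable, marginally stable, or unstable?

The denominator s^4 + 19s^3 + 65s^2 - 475s - 2250 factors as (s + 9)(s - 5)(s + 10)(s + 5), giving poles at s = -9, 5, -10, -5.
Since the pole(s) at s = 5 lie in the right half-plane, the system is unstable.

unstable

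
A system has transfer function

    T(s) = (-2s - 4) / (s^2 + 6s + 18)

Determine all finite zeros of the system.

s = -2

Set the numerator to zero: -2s - 4 = 0, i.e. -2·(s + 2) = 0.
So s = -2.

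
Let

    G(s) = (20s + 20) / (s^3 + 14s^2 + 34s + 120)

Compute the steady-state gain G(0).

Set s = 0: G(0) = (20) / (120) = 1/6.

G(0) = 1/6 ≈ 0.1667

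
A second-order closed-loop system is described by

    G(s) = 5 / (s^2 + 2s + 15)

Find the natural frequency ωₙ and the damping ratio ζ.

Compare the denominator to the standard form s^2 + 2ζωₙs + ωₙ².
ωₙ² = 15, so ωₙ = √15 ≈ 3.873 rad/s.
2ζωₙ = 2, so ζ = 2/(2·√15) ≈ 0.2582.

ωₙ ≈ 3.873 rad/s, ζ ≈ 0.2582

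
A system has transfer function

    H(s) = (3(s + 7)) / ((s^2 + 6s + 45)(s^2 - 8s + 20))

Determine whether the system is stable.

unstable

The poles can be read from the denominator factors: s = -3 ± 6j, 4 ± 2j.
Since the pole(s) at s = 4 + 2j, 4 - 2j lie in the right half-plane, the system is unstable.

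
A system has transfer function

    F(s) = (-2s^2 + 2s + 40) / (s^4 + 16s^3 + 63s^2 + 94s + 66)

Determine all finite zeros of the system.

Set the numerator to zero: -2s^2 + 2s + 40 = 0, i.e. -2·(s^2 - s - 20) = 0.
Factoring: (s - 5)(s + 4) = 0.

s = 5, -4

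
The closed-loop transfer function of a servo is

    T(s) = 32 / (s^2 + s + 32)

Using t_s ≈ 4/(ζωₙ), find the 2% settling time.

Comparing s^2 + s + 32 to s^2 + 2ζωₙs + ωₙ²: ωₙ = √32 ≈ 5.657 rad/s and ζ = 1/(2·√32) ≈ 0.08839.
ζωₙ = 1/2 = 0.5, so t_s ≈ 4/(ζωₙ) = 4/0.5 = 8 s.

t_s ≈ 8 s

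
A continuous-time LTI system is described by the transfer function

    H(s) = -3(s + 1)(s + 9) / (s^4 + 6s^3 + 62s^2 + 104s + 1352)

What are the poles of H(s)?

The poles are the roots of the denominator s^4 + 6s^3 + 62s^2 + 104s + 1352 = 0.
No real roots exist; factor into two real quadratics: (s^2 - 2s + 26)(s^2 + 8s + 52) = 0.
Each quadratic gives a conjugate pair via the quadratic formula.

s = 1 ± 5j, -4 ± 6j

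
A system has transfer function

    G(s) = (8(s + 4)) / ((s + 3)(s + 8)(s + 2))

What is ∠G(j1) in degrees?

At s = j1: numerator = 32 + j8, denominator = 35 + j45.
∠G = ∠num − ∠den = 14.036° − (52.125°) = -38.09°.

∠G(j1) ≈ -38.09°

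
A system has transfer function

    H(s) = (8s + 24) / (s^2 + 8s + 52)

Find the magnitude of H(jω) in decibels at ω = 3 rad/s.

|H(j3)|_dB ≈ -3.23 dB

Substitute s = j3: numerator = 24 + j24, denominator = 43 + j24.
|H(j3)| = |24 + j24| / |43 + j24| = 33.941 / 49.244 ≈ 0.6892.
In decibels: 20·log₁₀(0.6892) ≈ -3.23 dB.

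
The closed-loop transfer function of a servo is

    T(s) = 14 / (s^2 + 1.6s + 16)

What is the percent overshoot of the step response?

Comparing s^2 + 1.6s + 16 to s^2 + 2ζωₙs + ωₙ²: ωₙ = 4 rad/s and ζ = 1.6/(2·4) = 0.2.
%OS = 100·exp(−πζ/√(1−ζ²)) = 100·exp(−π·0.2/√(1−0.2²)) ≈ 52.7%.

%OS ≈ 52.7%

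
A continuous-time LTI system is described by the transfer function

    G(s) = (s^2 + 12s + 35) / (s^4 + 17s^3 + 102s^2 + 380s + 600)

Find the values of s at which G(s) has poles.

The poles are the roots of the denominator s^4 + 17s^3 + 102s^2 + 380s + 600 = 0.
Trying s = -3: the polynomial evaluates to 0, so (s + 3) is a factor.
Dividing out leaves s^3 + 14s^2 + 60s + 200 = 0.
This factors further as (s + 10)(s^2 + 4s + 20) = 0.

s = -3, -10, -2 + 4j, -2 - 4j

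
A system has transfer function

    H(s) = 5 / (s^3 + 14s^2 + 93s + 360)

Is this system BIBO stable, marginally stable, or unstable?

The denominator s^3 + 14s^2 + 93s + 360 factors as (s^2 + 6s + 45)(s + 8), giving poles at s = -3 + 6j, -3 - 6j, -8.
Since all poles lie strictly in the left half-plane, the system is stable.

stable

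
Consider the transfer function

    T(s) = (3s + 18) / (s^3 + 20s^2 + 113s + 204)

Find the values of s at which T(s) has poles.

s = -4 + j, -4 - j, -12

The poles are the roots of the denominator s^3 + 20s^2 + 113s + 204 = 0.
Trying s = -12: the polynomial evaluates to 0, so (s + 12) is a factor.
Dividing out leaves s^2 + 8s + 17 = 0.
The quadratic formula then gives s = -4 ± 1j.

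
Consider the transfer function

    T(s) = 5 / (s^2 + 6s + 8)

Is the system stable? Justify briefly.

stable

The denominator s^2 + 6s + 8 factors as (s + 4)(s + 2), giving poles at s = -4, -2.
Since all poles lie strictly in the left half-plane, the system is stable.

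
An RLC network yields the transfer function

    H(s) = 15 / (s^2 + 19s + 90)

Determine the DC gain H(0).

Set s = 0: H(0) = (15) / (90) = 1/6.

H(0) = 1/6 ≈ 0.1667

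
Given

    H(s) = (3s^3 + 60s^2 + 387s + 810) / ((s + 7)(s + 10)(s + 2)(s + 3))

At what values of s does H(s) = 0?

s = -5, -6, -9

Set the numerator to zero: 3s^3 + 60s^2 + 387s + 810 = 0, i.e. 3·(s^3 + 20s^2 + 129s + 270) = 0.
Factoring: (s + 5)(s + 6)(s + 9) = 0.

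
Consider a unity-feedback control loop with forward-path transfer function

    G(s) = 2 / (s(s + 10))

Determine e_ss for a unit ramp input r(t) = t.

e_ss = 5

G(s) has one pole at the origin.
This is a Type 1 system. Kv = lim_{s→0} s·G(s) = 2/10 = 1/5.
e_ss = 1/Kv = 1/(1/5) = 5.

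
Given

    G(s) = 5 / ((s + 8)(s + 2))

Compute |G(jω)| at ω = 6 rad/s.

Substitute s = j6: numerator = 5, denominator = -20 + j60.
|G(j6)| = |5| / |-20 + j60| = 5 / 63.246 ≈ 0.07906.

|G(j6)| ≈ 0.07906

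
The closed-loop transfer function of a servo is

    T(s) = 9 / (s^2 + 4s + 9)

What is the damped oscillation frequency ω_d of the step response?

Comparing s^2 + 4s + 9 to s^2 + 2ζωₙs + ωₙ²: ωₙ = 3 rad/s and ζ = 4/(2·3) ≈ 0.6667.
ζωₙ = 4/2 = 2, so ω_d = ωₙ√(1−ζ²) = √(ωₙ² − (ζωₙ)²) = √(9 − 2²) = √5 ≈ 2.236 rad/s.

ω_d ≈ 2.236 rad/s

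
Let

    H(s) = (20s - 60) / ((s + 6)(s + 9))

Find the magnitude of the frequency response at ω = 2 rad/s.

Substitute s = j2: numerator = -60 + j40, denominator = 50 + j30.
|H(j2)| = |-60 + j40| / |50 + j30| = 72.111 / 58.310 ≈ 1.237.

|H(j2)| ≈ 1.237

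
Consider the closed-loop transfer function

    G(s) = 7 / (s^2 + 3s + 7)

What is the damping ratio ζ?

ζ ≈ 0.5669

Compare the denominator to the standard form s^2 + 2ζωₙs + ωₙ².
ωₙ² = 7, so ωₙ = √7 ≈ 2.646 rad/s.
2ζωₙ = 3, so ζ = 3/(2·√7) ≈ 0.5669.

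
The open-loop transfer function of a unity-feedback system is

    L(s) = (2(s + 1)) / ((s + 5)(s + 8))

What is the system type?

Type 0

The denominator has no factor of s at the origin — no free integrator — so this is a Type 0 system.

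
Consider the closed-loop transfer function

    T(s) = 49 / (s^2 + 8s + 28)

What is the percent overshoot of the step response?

%OS ≈ 2.66%

Comparing s^2 + 8s + 28 to s^2 + 2ζωₙs + ωₙ²: ωₙ = √28 ≈ 5.292 rad/s and ζ = 8/(2·√28) ≈ 0.7559.
%OS = 100·exp(−πζ/√(1−ζ²)) = 100·exp(−π·0.7559/√(1−0.7559²)) ≈ 2.66%.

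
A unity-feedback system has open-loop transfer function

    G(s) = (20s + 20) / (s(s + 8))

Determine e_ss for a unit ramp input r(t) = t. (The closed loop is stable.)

e_ss = 0.4000

G(s) has one pole at the origin.
This is a Type 1 system. Kv = lim_{s→0} s·G(s) = 20/8 = 5/2.
e_ss = 1/Kv = 1/(5/2) = 2/5 ≈ 0.4000.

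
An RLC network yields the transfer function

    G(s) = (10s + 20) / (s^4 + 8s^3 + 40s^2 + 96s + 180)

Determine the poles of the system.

s = -1 + 3j, -1 - 3j, -3 + 3j, -3 - 3j

The poles are the roots of the denominator s^4 + 8s^3 + 40s^2 + 96s + 180 = 0.
No real roots exist; factor into two real quadratics: (s^2 + 2s + 10)(s^2 + 6s + 18) = 0.
Each quadratic gives a conjugate pair via the quadratic formula.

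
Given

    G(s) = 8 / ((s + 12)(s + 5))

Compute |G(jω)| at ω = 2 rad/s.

|G(j2)| ≈ 0.1221

Substitute s = j2: numerator = 8, denominator = 56 + j34.
|G(j2)| = |8| / |56 + j34| = 8 / 65.513 ≈ 0.1221.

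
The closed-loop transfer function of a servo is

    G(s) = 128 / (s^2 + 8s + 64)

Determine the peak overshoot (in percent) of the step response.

%OS ≈ 16.3%

Comparing s^2 + 8s + 64 to s^2 + 2ζωₙs + ωₙ²: ωₙ = 8 rad/s and ζ = 8/(2·8) = 0.5.
%OS = 100·exp(−πζ/√(1−ζ²)) = 100·exp(−π·0.5/√(1−0.5²)) ≈ 16.3%.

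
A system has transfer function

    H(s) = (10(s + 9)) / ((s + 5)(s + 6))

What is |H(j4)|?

Substitute s = j4: numerator = 90 + j40, denominator = 14 + j44.
|H(j4)| = |90 + j40| / |14 + j44| = 98.489 / 46.174 ≈ 2.133.

|H(j4)| ≈ 2.133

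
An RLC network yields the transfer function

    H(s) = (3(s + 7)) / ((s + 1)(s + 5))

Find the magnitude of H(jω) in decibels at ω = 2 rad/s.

|H(j2)|_dB ≈ 5.17 dB

Substitute s = j2: numerator = 21 + j6, denominator = 1 + j12.
|H(j2)| = |21 + j6| / |1 + j12| = 21.840 / 12.042 ≈ 1.814.
In decibels: 20·log₁₀(1.814) ≈ 5.17 dB.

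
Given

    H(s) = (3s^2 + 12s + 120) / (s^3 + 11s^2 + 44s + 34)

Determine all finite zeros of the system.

Set the numerator to zero: 3s^2 + 12s + 120 = 0, i.e. 3·(s^2 + 4s + 40) = 0.
Factoring: (s^2 + 4s + 40) = 0.

s = -2 + 6j, -2 - 6j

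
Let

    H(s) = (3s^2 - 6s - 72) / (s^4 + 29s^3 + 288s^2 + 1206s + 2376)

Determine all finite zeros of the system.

s = -4, 6

Set the numerator to zero: 3s^2 - 6s - 72 = 0, i.e. 3·(s^2 - 2s - 24) = 0.
Factoring: (s + 4)(s - 6) = 0.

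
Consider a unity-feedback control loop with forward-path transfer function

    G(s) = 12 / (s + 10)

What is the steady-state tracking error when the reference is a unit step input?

G(s) has no poles at the origin.
This is a Type 0 system. Kp = lim_{s→0} G(s) = 12/10 = 6/5.
e_ss = 1/(1 + Kp) = 1/(1 + 6/5) = 5/11 ≈ 0.4545.

e_ss = 0.4545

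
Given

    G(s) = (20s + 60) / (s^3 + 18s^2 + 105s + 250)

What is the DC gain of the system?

Set s = 0: G(0) = (60) / (250) = 6/25.

G(0) = 6/25 ≈ 0.2400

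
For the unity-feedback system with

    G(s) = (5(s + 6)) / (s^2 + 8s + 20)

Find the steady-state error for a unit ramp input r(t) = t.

G(s) has no poles at the origin.
This is a Type 0 system; Kv = lim_{s→0} s·G(s) = 0, so the steady-state error for a ramp input is infinite.

e_ss = ∞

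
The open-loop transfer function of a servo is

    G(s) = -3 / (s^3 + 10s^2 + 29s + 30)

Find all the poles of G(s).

The poles are the roots of the denominator s^3 + 10s^2 + 29s + 30 = 0.
Trying s = -6: the polynomial evaluates to 0, so (s + 6) is a factor.
Dividing out leaves s^2 + 4s + 5 = 0.
The quadratic formula then gives s = -2 ± 1j.

s = -6, -2 ± j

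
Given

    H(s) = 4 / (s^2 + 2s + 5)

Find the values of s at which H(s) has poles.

The poles are the roots of the denominator s^2 + 2s + 5 = 0.
Using the quadratic formula: s = (-2 ± √(-16))/2 = -1 ± 2j.

s = -1 + 2j, -1 - 2j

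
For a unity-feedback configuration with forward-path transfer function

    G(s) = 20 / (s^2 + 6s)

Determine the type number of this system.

Type 1

Factor s from the denominator: s^2 + 6s = s·(s + 6).
There is 1 pole at the origin, so the system is Type 1.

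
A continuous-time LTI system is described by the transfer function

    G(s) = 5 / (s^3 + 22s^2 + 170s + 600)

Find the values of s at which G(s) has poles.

The poles are the roots of the denominator s^3 + 22s^2 + 170s + 600 = 0.
Trying s = -12: the polynomial evaluates to 0, so (s + 12) is a factor.
Dividing out leaves s^2 + 10s + 50 = 0.
The quadratic formula then gives s = -5 ± 5j.

s = -5 + 5j, -5 - 5j, -12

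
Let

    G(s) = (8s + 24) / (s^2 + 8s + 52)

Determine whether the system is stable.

stable

The poles can be read from the denominator factors: s = -4 + 6j, -4 - 6j.
Since all poles lie strictly in the left half-plane, the system is stable.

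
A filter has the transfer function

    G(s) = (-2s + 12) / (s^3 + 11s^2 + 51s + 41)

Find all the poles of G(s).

s = -5 ± 4j, -1

The poles are the roots of the denominator s^3 + 11s^2 + 51s + 41 = 0.
Trying s = -1: the polynomial evaluates to 0, so (s + 1) is a factor.
Dividing out leaves s^2 + 10s + 41 = 0.
The quadratic formula then gives s = -5 ± 4j.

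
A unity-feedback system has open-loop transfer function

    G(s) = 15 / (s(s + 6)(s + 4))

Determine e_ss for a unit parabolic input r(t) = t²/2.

e_ss = ∞

G(s) has one pole at the origin.
This is a Type 1 system; Ka = lim_{s→0} s^2·G(s) = 0, so the steady-state error for a parabola input is infinite.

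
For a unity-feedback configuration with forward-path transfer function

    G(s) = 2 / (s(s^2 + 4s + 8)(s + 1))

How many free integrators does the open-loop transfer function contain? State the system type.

The denominator has 1 factor of s at the origin (free integrator), so this is a Type 1 system.

Type 1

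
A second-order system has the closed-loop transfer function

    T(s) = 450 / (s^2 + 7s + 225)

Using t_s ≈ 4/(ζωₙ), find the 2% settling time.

t_s ≈ 1.143 s

Comparing s^2 + 7s + 225 to s^2 + 2ζωₙs + ωₙ²: ωₙ = 15 rad/s and ζ = 7/(2·15) ≈ 0.2333.
ζωₙ = 7/2 = 3.5, so t_s ≈ 4/(ζωₙ) = 4/3.5 ≈ 1.143 s.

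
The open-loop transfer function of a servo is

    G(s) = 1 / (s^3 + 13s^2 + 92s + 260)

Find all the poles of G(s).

s = -4 + 6j, -4 - 6j, -5

The poles are the roots of the denominator s^3 + 13s^2 + 92s + 260 = 0.
Trying s = -5: the polynomial evaluates to 0, so (s + 5) is a factor.
Dividing out leaves s^2 + 8s + 52 = 0.
The quadratic formula then gives s = -4 ± 6j.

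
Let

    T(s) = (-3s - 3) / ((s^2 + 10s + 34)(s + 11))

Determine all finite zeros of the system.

s = -1

Set the numerator to zero: -3s - 3 = 0, i.e. -3·(s + 1) = 0.
So s = -1.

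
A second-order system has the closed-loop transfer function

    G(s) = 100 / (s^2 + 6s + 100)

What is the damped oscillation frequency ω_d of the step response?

ω_d ≈ 9.539 rad/s

Comparing s^2 + 6s + 100 to s^2 + 2ζωₙs + ωₙ²: ωₙ = 10 rad/s and ζ = 6/(2·10) = 0.3.
ζωₙ = 6/2 = 3, so ω_d = ωₙ√(1−ζ²) = √(ωₙ² − (ζωₙ)²) = √(100 − 3²) = √91 ≈ 9.539 rad/s.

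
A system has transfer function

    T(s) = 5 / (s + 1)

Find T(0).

T(0) = 5

At s = 0 each factor (s + a) contributes a and each (s^2 + bs + c) contributes c.
T(0) = 5·1 / ((1)) = 5/1 = 5.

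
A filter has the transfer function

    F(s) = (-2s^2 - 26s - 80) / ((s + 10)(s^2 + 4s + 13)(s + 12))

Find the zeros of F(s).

Set the numerator to zero: -2s^2 - 26s - 80 = 0, i.e. -2·(s^2 + 13s + 40) = 0.
Factoring: (s + 5)(s + 8) = 0.

s = -5, -8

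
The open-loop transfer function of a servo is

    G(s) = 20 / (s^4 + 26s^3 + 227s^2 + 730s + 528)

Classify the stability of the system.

stable

The denominator s^4 + 26s^3 + 227s^2 + 730s + 528 factors as (s + 8)(s + 1)(s + 11)(s + 6), giving poles at s = -8, -1, -11, -6.
Since all poles lie strictly in the left half-plane, the system is stable.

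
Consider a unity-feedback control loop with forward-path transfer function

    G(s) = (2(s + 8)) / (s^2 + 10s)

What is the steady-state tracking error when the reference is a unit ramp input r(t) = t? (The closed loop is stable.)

e_ss = 0.6250

G(s) has one pole at the origin.
This is a Type 1 system. Kv = lim_{s→0} s·G(s) = 16/10 = 8/5.
e_ss = 1/Kv = 1/(8/5) = 5/8 ≈ 0.6250.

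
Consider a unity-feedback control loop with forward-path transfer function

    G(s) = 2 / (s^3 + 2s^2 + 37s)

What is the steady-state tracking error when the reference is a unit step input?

G(s) has one pole at the origin.
This is a Type 1 system; for a step input the steady-state error is zero.

e_ss = 0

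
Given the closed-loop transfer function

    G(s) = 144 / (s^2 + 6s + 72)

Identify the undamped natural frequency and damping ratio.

ωₙ ≈ 8.485 rad/s, ζ ≈ 0.3536

Compare the denominator to the standard form s^2 + 2ζωₙs + ωₙ².
ωₙ² = 72, so ωₙ = √72 ≈ 8.485 rad/s.
2ζωₙ = 6, so ζ = 6/(2·√72) ≈ 0.3536.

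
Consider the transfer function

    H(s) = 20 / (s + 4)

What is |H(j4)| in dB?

|H(j4)|_dB ≈ 11.0 dB

Substitute s = j4: numerator = 20, denominator = 4 + j4.
|H(j4)| = |20| / |4 + j4| = 20 / 5.6569 ≈ 3.536.
In decibels: 20·log₁₀(3.536) ≈ 11.0 dB.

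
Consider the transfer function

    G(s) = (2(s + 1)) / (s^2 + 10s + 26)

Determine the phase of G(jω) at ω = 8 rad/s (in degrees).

∠G(j8) ≈ -32.53°

At s = j8: numerator = 2 + j16, denominator = -38 + j80.
∠G = ∠num − ∠den = 82.875° − (115.41°) = -32.53°.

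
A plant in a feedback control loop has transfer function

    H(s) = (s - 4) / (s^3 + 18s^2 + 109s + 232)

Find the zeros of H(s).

Set the numerator to zero: s - 4 = 0.
So s = 4.

s = 4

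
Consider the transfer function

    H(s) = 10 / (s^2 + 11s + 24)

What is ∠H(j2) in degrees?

At s = j2: numerator = 10, denominator = 20 + j22.
∠H = ∠num − ∠den = 0° − (47.726°) = -47.73°.

∠H(j2) ≈ -47.73°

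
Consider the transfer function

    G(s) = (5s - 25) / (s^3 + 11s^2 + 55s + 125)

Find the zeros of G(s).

Set the numerator to zero: 5s - 25 = 0, i.e. 5·(s - 5) = 0.
So s = 5.

s = 5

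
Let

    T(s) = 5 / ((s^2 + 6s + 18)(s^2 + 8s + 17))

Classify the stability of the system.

The poles can be read from the denominator factors: s = -3 + 3j, -3 - 3j, -4 + j, -4 - j.
Since all poles lie strictly in the left half-plane, the system is stable.

stable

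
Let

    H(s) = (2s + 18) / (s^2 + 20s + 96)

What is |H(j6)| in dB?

|H(j6)|_dB ≈ -15.9 dB

Substitute s = j6: numerator = 18 + j12, denominator = 60 + j120.
|H(j6)| = |18 + j12| / |60 + j120| = 21.633 / 134.16 ≈ 0.1612.
In decibels: 20·log₁₀(0.1612) ≈ -15.9 dB.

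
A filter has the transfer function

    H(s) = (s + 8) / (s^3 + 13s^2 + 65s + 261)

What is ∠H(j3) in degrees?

At s = j3: numerator = 8 + j3, denominator = 144 + j168.
∠H = ∠num − ∠den = 20.556° − (49.399°) = -28.84°.

∠H(j3) ≈ -28.84°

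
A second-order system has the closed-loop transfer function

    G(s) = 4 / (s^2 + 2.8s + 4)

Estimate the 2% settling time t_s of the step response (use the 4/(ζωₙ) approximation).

Comparing s^2 + 2.8s + 4 to s^2 + 2ζωₙs + ωₙ²: ωₙ = 2 rad/s and ζ = 2.8/(2·2) = 0.7.
ζωₙ = 2.8/2 = 1.4, so t_s ≈ 4/(ζωₙ) = 4/1.4 ≈ 2.857 s.

t_s ≈ 2.857 s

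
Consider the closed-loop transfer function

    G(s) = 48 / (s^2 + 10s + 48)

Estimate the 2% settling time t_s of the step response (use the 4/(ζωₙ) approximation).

t_s ≈ 0.8000 s

Comparing s^2 + 10s + 48 to s^2 + 2ζωₙs + ωₙ²: ωₙ = √48 ≈ 6.928 rad/s and ζ = 10/(2·√48) ≈ 0.7217.
ζωₙ = 10/2 = 5, so t_s ≈ 4/(ζωₙ) = 4/5 = 0.8000 s.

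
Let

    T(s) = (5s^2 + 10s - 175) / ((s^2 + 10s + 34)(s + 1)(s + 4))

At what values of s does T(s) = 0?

Set the numerator to zero: 5s^2 + 10s - 175 = 0, i.e. 5·(s^2 + 2s - 35) = 0.
Factoring: (s - 5)(s + 7) = 0.

s = 5, -7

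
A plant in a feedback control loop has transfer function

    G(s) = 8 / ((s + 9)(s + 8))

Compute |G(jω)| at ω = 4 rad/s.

Substitute s = j4: numerator = 8, denominator = 56 + j68.
|G(j4)| = |8| / |56 + j68| = 8 / 88.091 ≈ 0.09082.

|G(j4)| ≈ 0.09082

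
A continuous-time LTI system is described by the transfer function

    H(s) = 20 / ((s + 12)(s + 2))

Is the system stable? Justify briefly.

stable

The poles can be read from the denominator factors: s = -12, -2.
Since all poles lie strictly in the left half-plane, the system is stable.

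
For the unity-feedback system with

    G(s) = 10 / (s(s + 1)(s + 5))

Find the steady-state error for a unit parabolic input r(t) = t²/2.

G(s) has one pole at the origin.
This is a Type 1 system; Ka = lim_{s→0} s^2·G(s) = 0, so the steady-state error for a parabola input is infinite.

e_ss = ∞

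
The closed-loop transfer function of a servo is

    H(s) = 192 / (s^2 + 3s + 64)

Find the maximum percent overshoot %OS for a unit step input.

Comparing s^2 + 3s + 64 to s^2 + 2ζωₙs + ωₙ²: ωₙ = 8 rad/s and ζ = 3/(2·8) = 0.1875.
%OS = 100·exp(−πζ/√(1−ζ²)) = 100·exp(−π·0.1875/√(1−0.1875²)) ≈ 54.9%.

%OS ≈ 54.9%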